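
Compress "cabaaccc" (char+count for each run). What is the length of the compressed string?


Input: cabaaccc
Runs:
  'c' x 1 => "c1"
  'a' x 1 => "a1"
  'b' x 1 => "b1"
  'a' x 2 => "a2"
  'c' x 3 => "c3"
Compressed: "c1a1b1a2c3"
Compressed length: 10

10


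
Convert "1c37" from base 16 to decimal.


Input: "1c37" in base 16
Positional expansion:
  Digit '1' (value 1) x 16^3 = 4096
  Digit 'c' (value 12) x 16^2 = 3072
  Digit '3' (value 3) x 16^1 = 48
  Digit '7' (value 7) x 16^0 = 7
Sum = 7223

7223


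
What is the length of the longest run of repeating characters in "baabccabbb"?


Input: "baabccabbb"
Scanning for longest run:
  Position 1 ('a'): new char, reset run to 1
  Position 2 ('a'): continues run of 'a', length=2
  Position 3 ('b'): new char, reset run to 1
  Position 4 ('c'): new char, reset run to 1
  Position 5 ('c'): continues run of 'c', length=2
  Position 6 ('a'): new char, reset run to 1
  Position 7 ('b'): new char, reset run to 1
  Position 8 ('b'): continues run of 'b', length=2
  Position 9 ('b'): continues run of 'b', length=3
Longest run: 'b' with length 3

3


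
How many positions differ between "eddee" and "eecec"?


Comparing "eddee" and "eecec" position by position:
  Position 0: 'e' vs 'e' => same
  Position 1: 'd' vs 'e' => DIFFER
  Position 2: 'd' vs 'c' => DIFFER
  Position 3: 'e' vs 'e' => same
  Position 4: 'e' vs 'c' => DIFFER
Positions that differ: 3

3


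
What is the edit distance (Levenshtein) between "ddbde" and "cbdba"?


Computing edit distance: "ddbde" -> "cbdba"
DP table:
           c    b    d    b    a
      0    1    2    3    4    5
  d   1    1    2    2    3    4
  d   2    2    2    2    3    4
  b   3    3    2    3    2    3
  d   4    4    3    2    3    3
  e   5    5    4    3    3    4
Edit distance = dp[5][5] = 4

4


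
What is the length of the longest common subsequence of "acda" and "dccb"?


LCS of "acda" and "dccb"
DP table:
           d    c    c    b
      0    0    0    0    0
  a   0    0    0    0    0
  c   0    0    1    1    1
  d   0    1    1    1    1
  a   0    1    1    1    1
LCS length = dp[4][4] = 1

1


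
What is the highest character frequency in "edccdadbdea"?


Input: edccdadbdea
Character counts:
  'a': 2
  'b': 1
  'c': 2
  'd': 4
  'e': 2
Maximum frequency: 4

4


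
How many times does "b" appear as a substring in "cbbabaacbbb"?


Searching for "b" in "cbbabaacbbb"
Scanning each position:
  Position 0: "c" => no
  Position 1: "b" => MATCH
  Position 2: "b" => MATCH
  Position 3: "a" => no
  Position 4: "b" => MATCH
  Position 5: "a" => no
  Position 6: "a" => no
  Position 7: "c" => no
  Position 8: "b" => MATCH
  Position 9: "b" => MATCH
  Position 10: "b" => MATCH
Total occurrences: 6

6


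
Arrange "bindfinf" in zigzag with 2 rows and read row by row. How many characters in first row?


Zigzag "bindfinf" into 2 rows:
Placing characters:
  'b' => row 0
  'i' => row 1
  'n' => row 0
  'd' => row 1
  'f' => row 0
  'i' => row 1
  'n' => row 0
  'f' => row 1
Rows:
  Row 0: "bnfn"
  Row 1: "idif"
First row length: 4

4


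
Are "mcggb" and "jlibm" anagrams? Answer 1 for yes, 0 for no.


Strings: "mcggb", "jlibm"
Sorted first:  bcggm
Sorted second: bijlm
Differ at position 1: 'c' vs 'i' => not anagrams

0


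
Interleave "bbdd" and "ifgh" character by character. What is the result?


Interleaving "bbdd" and "ifgh":
  Position 0: 'b' from first, 'i' from second => "bi"
  Position 1: 'b' from first, 'f' from second => "bf"
  Position 2: 'd' from first, 'g' from second => "dg"
  Position 3: 'd' from first, 'h' from second => "dh"
Result: bibfdgdh

bibfdgdh


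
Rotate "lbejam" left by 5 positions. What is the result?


Input: "lbejam", rotate left by 5
First 5 characters: "lbeja"
Remaining characters: "m"
Concatenate remaining + first: "m" + "lbeja" = "mlbeja"

mlbeja


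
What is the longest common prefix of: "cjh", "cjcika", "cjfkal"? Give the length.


Words: cjh, cjcika, cjfkal
  Position 0: all 'c' => match
  Position 1: all 'j' => match
  Position 2: ('h', 'c', 'f') => mismatch, stop
LCP = "cj" (length 2)

2


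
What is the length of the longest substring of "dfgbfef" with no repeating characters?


Input: "dfgbfef"
Sliding window (track last position of each char):
  Position 0 ('d'): window [0,0] length 1 -- new best
  Position 1 ('f'): window [0,1] length 2 -- new best
  Position 2 ('g'): window [0,2] length 3 -- new best
  Position 3 ('b'): window [0,3] length 4 -- new best
  Position 4 ('f'): repeat (last at 1), move window start to 2
  Position 4 ('f'): window [2,4] length 3
  Position 5 ('e'): window [2,5] length 4
  Position 6 ('f'): repeat (last at 4), move window start to 5
  Position 6 ('f'): window [5,6] length 2
Longest substring with no repeats: "dfgb" with length 4

4


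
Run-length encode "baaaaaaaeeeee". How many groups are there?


Input: baaaaaaaeeeee
Scanning for consecutive runs:
  Group 1: 'b' x 1 (positions 0-0)
  Group 2: 'a' x 7 (positions 1-7)
  Group 3: 'e' x 5 (positions 8-12)
Total groups: 3

3


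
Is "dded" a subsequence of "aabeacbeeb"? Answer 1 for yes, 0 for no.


Check if "dded" is a subsequence of "aabeacbeeb"
Greedy scan:
  Position 0 ('a'): no match needed
  Position 1 ('a'): no match needed
  Position 2 ('b'): no match needed
  Position 3 ('e'): no match needed
  Position 4 ('a'): no match needed
  Position 5 ('c'): no match needed
  Position 6 ('b'): no match needed
  Position 7 ('e'): no match needed
  Position 8 ('e'): no match needed
  Position 9 ('b'): no match needed
Only matched 0/4 characters => not a subsequence

0


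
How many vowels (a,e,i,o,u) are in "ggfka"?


Input: ggfka
Checking each character:
  'g' at position 0: consonant
  'g' at position 1: consonant
  'f' at position 2: consonant
  'k' at position 3: consonant
  'a' at position 4: vowel (running total: 1)
Total vowels: 1

1


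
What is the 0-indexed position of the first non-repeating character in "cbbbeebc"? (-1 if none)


Input: cbbbeebc
Character frequencies:
  'b': 4
  'c': 2
  'e': 2
Scanning left to right for freq == 1:
  Position 0 ('c'): freq=2, skip
  Position 1 ('b'): freq=4, skip
  Position 2 ('b'): freq=4, skip
  Position 3 ('b'): freq=4, skip
  Position 4 ('e'): freq=2, skip
  Position 5 ('e'): freq=2, skip
  Position 6 ('b'): freq=4, skip
  Position 7 ('c'): freq=2, skip
  No unique character found => answer = -1

-1


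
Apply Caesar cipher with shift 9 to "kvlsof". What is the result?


Caesar cipher: shift "kvlsof" by 9
  'k' (pos 10) + 9 = pos 19 = 't'
  'v' (pos 21) + 9 = pos 4 = 'e'
  'l' (pos 11) + 9 = pos 20 = 'u'
  's' (pos 18) + 9 = pos 1 = 'b'
  'o' (pos 14) + 9 = pos 23 = 'x'
  'f' (pos 5) + 9 = pos 14 = 'o'
Result: teubxo

teubxo


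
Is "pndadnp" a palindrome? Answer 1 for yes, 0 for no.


Input: pndadnp
Reversed: pndadnp
  Compare pos 0 ('p') with pos 6 ('p'): match
  Compare pos 1 ('n') with pos 5 ('n'): match
  Compare pos 2 ('d') with pos 4 ('d'): match
Result: palindrome

1


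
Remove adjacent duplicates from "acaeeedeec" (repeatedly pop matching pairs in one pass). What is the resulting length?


Input: acaeeedeec
Stack-based adjacent duplicate removal:
  Read 'a': push. Stack: a
  Read 'c': push. Stack: ac
  Read 'a': push. Stack: aca
  Read 'e': push. Stack: acae
  Read 'e': matches stack top 'e' => pop. Stack: aca
  Read 'e': push. Stack: acae
  Read 'd': push. Stack: acaed
  Read 'e': push. Stack: acaede
  Read 'e': matches stack top 'e' => pop. Stack: acaed
  Read 'c': push. Stack: acaedc
Final stack: "acaedc" (length 6)

6


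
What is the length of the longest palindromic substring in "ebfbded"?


Input: "ebfbded"
Checking substrings for palindromes:
  [1:4] "bfb" (len 3) => palindrome
  [4:7] "ded" (len 3) => palindrome
Longest palindromic substring: "bfb" with length 3

3


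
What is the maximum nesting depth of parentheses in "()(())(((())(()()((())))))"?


Input: "()(())(((())(()()((())))))"
Tracking depth:
  Position 0 '(': depth becomes 1
  Position 1 ')': depth becomes 0
  Position 2 '(': depth becomes 1
  Position 3 '(': depth becomes 2
  Position 4 ')': depth becomes 1
  Position 5 ')': depth becomes 0
  Position 6 '(': depth becomes 1
  Position 7 '(': depth becomes 2
  Position 8 '(': depth becomes 3
  Position 9 '(': depth becomes 4
  Position 10 ')': depth becomes 3
  Position 11 ')': depth becomes 2
  Position 12 '(': depth becomes 3
  Position 13 '(': depth becomes 4
  Position 14 ')': depth becomes 3
  Position 15 '(': depth becomes 4
  Position 16 ')': depth becomes 3
  Position 17 '(': depth becomes 4
  Position 18 '(': depth becomes 5
  Position 19 '(': depth becomes 6
  Position 20 ')': depth becomes 5
  Position 21 ')': depth becomes 4
  Position 22 ')': depth becomes 3
  Position 23 ')': depth becomes 2
  Position 24 ')': depth becomes 1
  Position 25 ')': depth becomes 0
Maximum depth reached: 6

6


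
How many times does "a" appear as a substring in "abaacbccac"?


Searching for "a" in "abaacbccac"
Scanning each position:
  Position 0: "a" => MATCH
  Position 1: "b" => no
  Position 2: "a" => MATCH
  Position 3: "a" => MATCH
  Position 4: "c" => no
  Position 5: "b" => no
  Position 6: "c" => no
  Position 7: "c" => no
  Position 8: "a" => MATCH
  Position 9: "c" => no
Total occurrences: 4

4


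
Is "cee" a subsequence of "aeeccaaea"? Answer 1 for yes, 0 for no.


Check if "cee" is a subsequence of "aeeccaaea"
Greedy scan:
  Position 0 ('a'): no match needed
  Position 1 ('e'): no match needed
  Position 2 ('e'): no match needed
  Position 3 ('c'): matches sub[0] = 'c'
  Position 4 ('c'): no match needed
  Position 5 ('a'): no match needed
  Position 6 ('a'): no match needed
  Position 7 ('e'): matches sub[1] = 'e'
  Position 8 ('a'): no match needed
Only matched 2/3 characters => not a subsequence

0


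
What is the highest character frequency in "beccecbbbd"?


Input: beccecbbbd
Character counts:
  'b': 4
  'c': 3
  'd': 1
  'e': 2
Maximum frequency: 4

4


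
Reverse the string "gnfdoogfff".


Input: gnfdoogfff
Reading characters right to left:
  Position 9: 'f'
  Position 8: 'f'
  Position 7: 'f'
  Position 6: 'g'
  Position 5: 'o'
  Position 4: 'o'
  Position 3: 'd'
  Position 2: 'f'
  Position 1: 'n'
  Position 0: 'g'
Reversed: fffgoodfng

fffgoodfng


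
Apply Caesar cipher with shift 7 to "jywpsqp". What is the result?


Caesar cipher: shift "jywpsqp" by 7
  'j' (pos 9) + 7 = pos 16 = 'q'
  'y' (pos 24) + 7 = pos 5 = 'f'
  'w' (pos 22) + 7 = pos 3 = 'd'
  'p' (pos 15) + 7 = pos 22 = 'w'
  's' (pos 18) + 7 = pos 25 = 'z'
  'q' (pos 16) + 7 = pos 23 = 'x'
  'p' (pos 15) + 7 = pos 22 = 'w'
Result: qfdwzxw

qfdwzxw


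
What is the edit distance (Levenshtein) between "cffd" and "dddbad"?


Computing edit distance: "cffd" -> "dddbad"
DP table:
           d    d    d    b    a    d
      0    1    2    3    4    5    6
  c   1    1    2    3    4    5    6
  f   2    2    2    3    4    5    6
  f   3    3    3    3    4    5    6
  d   4    3    3    3    4    5    5
Edit distance = dp[4][6] = 5

5


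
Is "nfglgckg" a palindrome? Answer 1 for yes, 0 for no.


Input: nfglgckg
Reversed: gkcglgfn
  Compare pos 0 ('n') with pos 7 ('g'): MISMATCH
  Compare pos 1 ('f') with pos 6 ('k'): MISMATCH
  Compare pos 2 ('g') with pos 5 ('c'): MISMATCH
  Compare pos 3 ('l') with pos 4 ('g'): MISMATCH
Result: not a palindrome

0


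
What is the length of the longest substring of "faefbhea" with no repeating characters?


Input: "faefbhea"
Sliding window (track last position of each char):
  Position 0 ('f'): window [0,0] length 1 -- new best
  Position 1 ('a'): window [0,1] length 2 -- new best
  Position 2 ('e'): window [0,2] length 3 -- new best
  Position 3 ('f'): repeat (last at 0), move window start to 1
  Position 3 ('f'): window [1,3] length 3
  Position 4 ('b'): window [1,4] length 4 -- new best
  Position 5 ('h'): window [1,5] length 5 -- new best
  Position 6 ('e'): repeat (last at 2), move window start to 3
  Position 6 ('e'): window [3,6] length 4
  Position 7 ('a'): window [3,7] length 5
Longest substring with no repeats: "aefbh" with length 5

5


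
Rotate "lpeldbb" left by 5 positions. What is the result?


Input: "lpeldbb", rotate left by 5
First 5 characters: "lpeld"
Remaining characters: "bb"
Concatenate remaining + first: "bb" + "lpeld" = "bblpeld"

bblpeld


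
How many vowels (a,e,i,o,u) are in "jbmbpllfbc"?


Input: jbmbpllfbc
Checking each character:
  'j' at position 0: consonant
  'b' at position 1: consonant
  'm' at position 2: consonant
  'b' at position 3: consonant
  'p' at position 4: consonant
  'l' at position 5: consonant
  'l' at position 6: consonant
  'f' at position 7: consonant
  'b' at position 8: consonant
  'c' at position 9: consonant
Total vowels: 0

0


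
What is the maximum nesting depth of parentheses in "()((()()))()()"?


Input: "()((()()))()()"
Tracking depth:
  Position 0 '(': depth becomes 1
  Position 1 ')': depth becomes 0
  Position 2 '(': depth becomes 1
  Position 3 '(': depth becomes 2
  Position 4 '(': depth becomes 3
  Position 5 ')': depth becomes 2
  Position 6 '(': depth becomes 3
  Position 7 ')': depth becomes 2
  Position 8 ')': depth becomes 1
  Position 9 ')': depth becomes 0
  Position 10 '(': depth becomes 1
  Position 11 ')': depth becomes 0
  Position 12 '(': depth becomes 1
  Position 13 ')': depth becomes 0
Maximum depth reached: 3

3


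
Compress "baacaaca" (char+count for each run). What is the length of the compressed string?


Input: baacaaca
Runs:
  'b' x 1 => "b1"
  'a' x 2 => "a2"
  'c' x 1 => "c1"
  'a' x 2 => "a2"
  'c' x 1 => "c1"
  'a' x 1 => "a1"
Compressed: "b1a2c1a2c1a1"
Compressed length: 12

12


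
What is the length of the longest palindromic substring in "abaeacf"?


Input: "abaeacf"
Checking substrings for palindromes:
  [0:3] "aba" (len 3) => palindrome
  [2:5] "aea" (len 3) => palindrome
Longest palindromic substring: "aba" with length 3

3


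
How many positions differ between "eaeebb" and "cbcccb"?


Comparing "eaeebb" and "cbcccb" position by position:
  Position 0: 'e' vs 'c' => DIFFER
  Position 1: 'a' vs 'b' => DIFFER
  Position 2: 'e' vs 'c' => DIFFER
  Position 3: 'e' vs 'c' => DIFFER
  Position 4: 'b' vs 'c' => DIFFER
  Position 5: 'b' vs 'b' => same
Positions that differ: 5

5


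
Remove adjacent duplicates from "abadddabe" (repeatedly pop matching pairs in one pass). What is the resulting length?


Input: abadddabe
Stack-based adjacent duplicate removal:
  Read 'a': push. Stack: a
  Read 'b': push. Stack: ab
  Read 'a': push. Stack: aba
  Read 'd': push. Stack: abad
  Read 'd': matches stack top 'd' => pop. Stack: aba
  Read 'd': push. Stack: abad
  Read 'a': push. Stack: abada
  Read 'b': push. Stack: abadab
  Read 'e': push. Stack: abadabe
Final stack: "abadabe" (length 7)

7


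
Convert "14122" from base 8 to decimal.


Input: "14122" in base 8
Positional expansion:
  Digit '1' (value 1) x 8^4 = 4096
  Digit '4' (value 4) x 8^3 = 2048
  Digit '1' (value 1) x 8^2 = 64
  Digit '2' (value 2) x 8^1 = 16
  Digit '2' (value 2) x 8^0 = 2
Sum = 6226

6226


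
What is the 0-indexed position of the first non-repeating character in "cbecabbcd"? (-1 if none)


Input: cbecabbcd
Character frequencies:
  'a': 1
  'b': 3
  'c': 3
  'd': 1
  'e': 1
Scanning left to right for freq == 1:
  Position 0 ('c'): freq=3, skip
  Position 1 ('b'): freq=3, skip
  Position 2 ('e'): unique! => answer = 2

2


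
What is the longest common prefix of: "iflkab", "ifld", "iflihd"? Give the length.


Words: iflkab, ifld, iflihd
  Position 0: all 'i' => match
  Position 1: all 'f' => match
  Position 2: all 'l' => match
  Position 3: ('k', 'd', 'i') => mismatch, stop
LCP = "ifl" (length 3)

3


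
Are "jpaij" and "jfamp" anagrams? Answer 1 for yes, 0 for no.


Strings: "jpaij", "jfamp"
Sorted first:  aijjp
Sorted second: afjmp
Differ at position 1: 'i' vs 'f' => not anagrams

0


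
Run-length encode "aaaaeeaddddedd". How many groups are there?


Input: aaaaeeaddddedd
Scanning for consecutive runs:
  Group 1: 'a' x 4 (positions 0-3)
  Group 2: 'e' x 2 (positions 4-5)
  Group 3: 'a' x 1 (positions 6-6)
  Group 4: 'd' x 4 (positions 7-10)
  Group 5: 'e' x 1 (positions 11-11)
  Group 6: 'd' x 2 (positions 12-13)
Total groups: 6

6


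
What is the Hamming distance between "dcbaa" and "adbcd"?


Comparing "dcbaa" and "adbcd" position by position:
  Position 0: 'd' vs 'a' => differ
  Position 1: 'c' vs 'd' => differ
  Position 2: 'b' vs 'b' => same
  Position 3: 'a' vs 'c' => differ
  Position 4: 'a' vs 'd' => differ
Total differences (Hamming distance): 4

4


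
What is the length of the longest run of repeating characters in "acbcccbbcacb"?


Input: "acbcccbbcacb"
Scanning for longest run:
  Position 1 ('c'): new char, reset run to 1
  Position 2 ('b'): new char, reset run to 1
  Position 3 ('c'): new char, reset run to 1
  Position 4 ('c'): continues run of 'c', length=2
  Position 5 ('c'): continues run of 'c', length=3
  Position 6 ('b'): new char, reset run to 1
  Position 7 ('b'): continues run of 'b', length=2
  Position 8 ('c'): new char, reset run to 1
  Position 9 ('a'): new char, reset run to 1
  Position 10 ('c'): new char, reset run to 1
  Position 11 ('b'): new char, reset run to 1
Longest run: 'c' with length 3

3


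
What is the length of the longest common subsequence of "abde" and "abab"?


LCS of "abde" and "abab"
DP table:
           a    b    a    b
      0    0    0    0    0
  a   0    1    1    1    1
  b   0    1    2    2    2
  d   0    1    2    2    2
  e   0    1    2    2    2
LCS length = dp[4][4] = 2

2


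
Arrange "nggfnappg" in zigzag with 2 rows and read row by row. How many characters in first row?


Zigzag "nggfnappg" into 2 rows:
Placing characters:
  'n' => row 0
  'g' => row 1
  'g' => row 0
  'f' => row 1
  'n' => row 0
  'a' => row 1
  'p' => row 0
  'p' => row 1
  'g' => row 0
Rows:
  Row 0: "ngnpg"
  Row 1: "gfap"
First row length: 5

5


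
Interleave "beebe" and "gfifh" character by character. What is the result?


Interleaving "beebe" and "gfifh":
  Position 0: 'b' from first, 'g' from second => "bg"
  Position 1: 'e' from first, 'f' from second => "ef"
  Position 2: 'e' from first, 'i' from second => "ei"
  Position 3: 'b' from first, 'f' from second => "bf"
  Position 4: 'e' from first, 'h' from second => "eh"
Result: bgefeibfeh

bgefeibfeh


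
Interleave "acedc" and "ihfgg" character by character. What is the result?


Interleaving "acedc" and "ihfgg":
  Position 0: 'a' from first, 'i' from second => "ai"
  Position 1: 'c' from first, 'h' from second => "ch"
  Position 2: 'e' from first, 'f' from second => "ef"
  Position 3: 'd' from first, 'g' from second => "dg"
  Position 4: 'c' from first, 'g' from second => "cg"
Result: aichefdgcg

aichefdgcg


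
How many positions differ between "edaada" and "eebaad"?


Comparing "edaada" and "eebaad" position by position:
  Position 0: 'e' vs 'e' => same
  Position 1: 'd' vs 'e' => DIFFER
  Position 2: 'a' vs 'b' => DIFFER
  Position 3: 'a' vs 'a' => same
  Position 4: 'd' vs 'a' => DIFFER
  Position 5: 'a' vs 'd' => DIFFER
Positions that differ: 4

4


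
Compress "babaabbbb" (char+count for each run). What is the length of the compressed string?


Input: babaabbbb
Runs:
  'b' x 1 => "b1"
  'a' x 1 => "a1"
  'b' x 1 => "b1"
  'a' x 2 => "a2"
  'b' x 4 => "b4"
Compressed: "b1a1b1a2b4"
Compressed length: 10

10


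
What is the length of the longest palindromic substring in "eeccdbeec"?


Input: "eeccdbeec"
Checking substrings for palindromes:
  [0:2] "ee" (len 2) => palindrome
  [2:4] "cc" (len 2) => palindrome
  [6:8] "ee" (len 2) => palindrome
Longest palindromic substring: "ee" with length 2

2


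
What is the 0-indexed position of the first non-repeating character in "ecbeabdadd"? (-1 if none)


Input: ecbeabdadd
Character frequencies:
  'a': 2
  'b': 2
  'c': 1
  'd': 3
  'e': 2
Scanning left to right for freq == 1:
  Position 0 ('e'): freq=2, skip
  Position 1 ('c'): unique! => answer = 1

1


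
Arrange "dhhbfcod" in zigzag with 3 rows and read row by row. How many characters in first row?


Zigzag "dhhbfcod" into 3 rows:
Placing characters:
  'd' => row 0
  'h' => row 1
  'h' => row 2
  'b' => row 1
  'f' => row 0
  'c' => row 1
  'o' => row 2
  'd' => row 1
Rows:
  Row 0: "df"
  Row 1: "hbcd"
  Row 2: "ho"
First row length: 2

2


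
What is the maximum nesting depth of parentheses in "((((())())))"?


Input: "((((())())))"
Tracking depth:
  Position 0 '(': depth becomes 1
  Position 1 '(': depth becomes 2
  Position 2 '(': depth becomes 3
  Position 3 '(': depth becomes 4
  Position 4 '(': depth becomes 5
  Position 5 ')': depth becomes 4
  Position 6 ')': depth becomes 3
  Position 7 '(': depth becomes 4
  Position 8 ')': depth becomes 3
  Position 9 ')': depth becomes 2
  Position 10 ')': depth becomes 1
  Position 11 ')': depth becomes 0
Maximum depth reached: 5

5


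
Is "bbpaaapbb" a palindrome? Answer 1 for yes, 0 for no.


Input: bbpaaapbb
Reversed: bbpaaapbb
  Compare pos 0 ('b') with pos 8 ('b'): match
  Compare pos 1 ('b') with pos 7 ('b'): match
  Compare pos 2 ('p') with pos 6 ('p'): match
  Compare pos 3 ('a') with pos 5 ('a'): match
Result: palindrome

1


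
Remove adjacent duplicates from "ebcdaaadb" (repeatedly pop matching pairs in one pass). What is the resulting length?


Input: ebcdaaadb
Stack-based adjacent duplicate removal:
  Read 'e': push. Stack: e
  Read 'b': push. Stack: eb
  Read 'c': push. Stack: ebc
  Read 'd': push. Stack: ebcd
  Read 'a': push. Stack: ebcda
  Read 'a': matches stack top 'a' => pop. Stack: ebcd
  Read 'a': push. Stack: ebcda
  Read 'd': push. Stack: ebcdad
  Read 'b': push. Stack: ebcdadb
Final stack: "ebcdadb" (length 7)

7


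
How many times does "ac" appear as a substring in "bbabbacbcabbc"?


Searching for "ac" in "bbabbacbcabbc"
Scanning each position:
  Position 0: "bb" => no
  Position 1: "ba" => no
  Position 2: "ab" => no
  Position 3: "bb" => no
  Position 4: "ba" => no
  Position 5: "ac" => MATCH
  Position 6: "cb" => no
  Position 7: "bc" => no
  Position 8: "ca" => no
  Position 9: "ab" => no
  Position 10: "bb" => no
  Position 11: "bc" => no
Total occurrences: 1

1


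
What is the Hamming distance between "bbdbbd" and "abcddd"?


Comparing "bbdbbd" and "abcddd" position by position:
  Position 0: 'b' vs 'a' => differ
  Position 1: 'b' vs 'b' => same
  Position 2: 'd' vs 'c' => differ
  Position 3: 'b' vs 'd' => differ
  Position 4: 'b' vs 'd' => differ
  Position 5: 'd' vs 'd' => same
Total differences (Hamming distance): 4

4


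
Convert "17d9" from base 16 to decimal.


Input: "17d9" in base 16
Positional expansion:
  Digit '1' (value 1) x 16^3 = 4096
  Digit '7' (value 7) x 16^2 = 1792
  Digit 'd' (value 13) x 16^1 = 208
  Digit '9' (value 9) x 16^0 = 9
Sum = 6105

6105


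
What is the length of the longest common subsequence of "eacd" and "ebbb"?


LCS of "eacd" and "ebbb"
DP table:
           e    b    b    b
      0    0    0    0    0
  e   0    1    1    1    1
  a   0    1    1    1    1
  c   0    1    1    1    1
  d   0    1    1    1    1
LCS length = dp[4][4] = 1

1


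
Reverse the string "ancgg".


Input: ancgg
Reading characters right to left:
  Position 4: 'g'
  Position 3: 'g'
  Position 2: 'c'
  Position 1: 'n'
  Position 0: 'a'
Reversed: ggcna

ggcna


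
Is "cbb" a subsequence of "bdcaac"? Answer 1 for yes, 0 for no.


Check if "cbb" is a subsequence of "bdcaac"
Greedy scan:
  Position 0 ('b'): no match needed
  Position 1 ('d'): no match needed
  Position 2 ('c'): matches sub[0] = 'c'
  Position 3 ('a'): no match needed
  Position 4 ('a'): no match needed
  Position 5 ('c'): no match needed
Only matched 1/3 characters => not a subsequence

0


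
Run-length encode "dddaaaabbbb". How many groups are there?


Input: dddaaaabbbb
Scanning for consecutive runs:
  Group 1: 'd' x 3 (positions 0-2)
  Group 2: 'a' x 4 (positions 3-6)
  Group 3: 'b' x 4 (positions 7-10)
Total groups: 3

3


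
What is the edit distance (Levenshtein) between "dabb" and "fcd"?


Computing edit distance: "dabb" -> "fcd"
DP table:
           f    c    d
      0    1    2    3
  d   1    1    2    2
  a   2    2    2    3
  b   3    3    3    3
  b   4    4    4    4
Edit distance = dp[4][3] = 4

4


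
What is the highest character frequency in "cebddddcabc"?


Input: cebddddcabc
Character counts:
  'a': 1
  'b': 2
  'c': 3
  'd': 4
  'e': 1
Maximum frequency: 4

4


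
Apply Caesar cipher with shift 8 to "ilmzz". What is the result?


Caesar cipher: shift "ilmzz" by 8
  'i' (pos 8) + 8 = pos 16 = 'q'
  'l' (pos 11) + 8 = pos 19 = 't'
  'm' (pos 12) + 8 = pos 20 = 'u'
  'z' (pos 25) + 8 = pos 7 = 'h'
  'z' (pos 25) + 8 = pos 7 = 'h'
Result: qtuhh

qtuhh


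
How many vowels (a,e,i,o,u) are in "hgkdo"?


Input: hgkdo
Checking each character:
  'h' at position 0: consonant
  'g' at position 1: consonant
  'k' at position 2: consonant
  'd' at position 3: consonant
  'o' at position 4: vowel (running total: 1)
Total vowels: 1

1


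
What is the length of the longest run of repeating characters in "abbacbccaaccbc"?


Input: "abbacbccaaccbc"
Scanning for longest run:
  Position 1 ('b'): new char, reset run to 1
  Position 2 ('b'): continues run of 'b', length=2
  Position 3 ('a'): new char, reset run to 1
  Position 4 ('c'): new char, reset run to 1
  Position 5 ('b'): new char, reset run to 1
  Position 6 ('c'): new char, reset run to 1
  Position 7 ('c'): continues run of 'c', length=2
  Position 8 ('a'): new char, reset run to 1
  Position 9 ('a'): continues run of 'a', length=2
  Position 10 ('c'): new char, reset run to 1
  Position 11 ('c'): continues run of 'c', length=2
  Position 12 ('b'): new char, reset run to 1
  Position 13 ('c'): new char, reset run to 1
Longest run: 'b' with length 2

2


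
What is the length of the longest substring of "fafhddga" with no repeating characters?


Input: "fafhddga"
Sliding window (track last position of each char):
  Position 0 ('f'): window [0,0] length 1 -- new best
  Position 1 ('a'): window [0,1] length 2 -- new best
  Position 2 ('f'): repeat (last at 0), move window start to 1
  Position 2 ('f'): window [1,2] length 2
  Position 3 ('h'): window [1,3] length 3 -- new best
  Position 4 ('d'): window [1,4] length 4 -- new best
  Position 5 ('d'): repeat (last at 4), move window start to 5
  Position 5 ('d'): window [5,5] length 1
  Position 6 ('g'): window [5,6] length 2
  Position 7 ('a'): window [5,7] length 3
Longest substring with no repeats: "afhd" with length 4

4


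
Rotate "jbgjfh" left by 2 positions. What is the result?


Input: "jbgjfh", rotate left by 2
First 2 characters: "jb"
Remaining characters: "gjfh"
Concatenate remaining + first: "gjfh" + "jb" = "gjfhjb"

gjfhjb


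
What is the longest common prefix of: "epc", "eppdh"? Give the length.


Words: epc, eppdh
  Position 0: all 'e' => match
  Position 1: all 'p' => match
  Position 2: ('c', 'p') => mismatch, stop
LCP = "ep" (length 2)

2


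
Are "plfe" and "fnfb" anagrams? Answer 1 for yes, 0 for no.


Strings: "plfe", "fnfb"
Sorted first:  eflp
Sorted second: bffn
Differ at position 0: 'e' vs 'b' => not anagrams

0


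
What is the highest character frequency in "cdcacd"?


Input: cdcacd
Character counts:
  'a': 1
  'c': 3
  'd': 2
Maximum frequency: 3

3


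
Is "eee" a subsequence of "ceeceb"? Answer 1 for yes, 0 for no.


Check if "eee" is a subsequence of "ceeceb"
Greedy scan:
  Position 0 ('c'): no match needed
  Position 1 ('e'): matches sub[0] = 'e'
  Position 2 ('e'): matches sub[1] = 'e'
  Position 3 ('c'): no match needed
  Position 4 ('e'): matches sub[2] = 'e'
  Position 5 ('b'): no match needed
All 3 characters matched => is a subsequence

1


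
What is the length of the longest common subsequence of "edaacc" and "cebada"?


LCS of "edaacc" and "cebada"
DP table:
           c    e    b    a    d    a
      0    0    0    0    0    0    0
  e   0    0    1    1    1    1    1
  d   0    0    1    1    1    2    2
  a   0    0    1    1    2    2    3
  a   0    0    1    1    2    2    3
  c   0    1    1    1    2    2    3
  c   0    1    1    1    2    2    3
LCS length = dp[6][6] = 3

3


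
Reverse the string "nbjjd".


Input: nbjjd
Reading characters right to left:
  Position 4: 'd'
  Position 3: 'j'
  Position 2: 'j'
  Position 1: 'b'
  Position 0: 'n'
Reversed: djjbn

djjbn


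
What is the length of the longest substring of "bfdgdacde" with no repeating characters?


Input: "bfdgdacde"
Sliding window (track last position of each char):
  Position 0 ('b'): window [0,0] length 1 -- new best
  Position 1 ('f'): window [0,1] length 2 -- new best
  Position 2 ('d'): window [0,2] length 3 -- new best
  Position 3 ('g'): window [0,3] length 4 -- new best
  Position 4 ('d'): repeat (last at 2), move window start to 3
  Position 4 ('d'): window [3,4] length 2
  Position 5 ('a'): window [3,5] length 3
  Position 6 ('c'): window [3,6] length 4
  Position 7 ('d'): repeat (last at 4), move window start to 5
  Position 7 ('d'): window [5,7] length 3
  Position 8 ('e'): window [5,8] length 4
Longest substring with no repeats: "bfdg" with length 4

4


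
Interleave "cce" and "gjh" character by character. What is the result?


Interleaving "cce" and "gjh":
  Position 0: 'c' from first, 'g' from second => "cg"
  Position 1: 'c' from first, 'j' from second => "cj"
  Position 2: 'e' from first, 'h' from second => "eh"
Result: cgcjeh

cgcjeh


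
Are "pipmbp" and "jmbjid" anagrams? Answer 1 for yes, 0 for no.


Strings: "pipmbp", "jmbjid"
Sorted first:  bimppp
Sorted second: bdijjm
Differ at position 1: 'i' vs 'd' => not anagrams

0


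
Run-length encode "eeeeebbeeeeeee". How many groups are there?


Input: eeeeebbeeeeeee
Scanning for consecutive runs:
  Group 1: 'e' x 5 (positions 0-4)
  Group 2: 'b' x 2 (positions 5-6)
  Group 3: 'e' x 7 (positions 7-13)
Total groups: 3

3


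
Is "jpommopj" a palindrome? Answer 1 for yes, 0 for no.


Input: jpommopj
Reversed: jpommopj
  Compare pos 0 ('j') with pos 7 ('j'): match
  Compare pos 1 ('p') with pos 6 ('p'): match
  Compare pos 2 ('o') with pos 5 ('o'): match
  Compare pos 3 ('m') with pos 4 ('m'): match
Result: palindrome

1


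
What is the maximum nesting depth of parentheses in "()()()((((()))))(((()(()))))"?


Input: "()()()((((()))))(((()(()))))"
Tracking depth:
  Position 0 '(': depth becomes 1
  Position 1 ')': depth becomes 0
  Position 2 '(': depth becomes 1
  Position 3 ')': depth becomes 0
  Position 4 '(': depth becomes 1
  Position 5 ')': depth becomes 0
  Position 6 '(': depth becomes 1
  Position 7 '(': depth becomes 2
  Position 8 '(': depth becomes 3
  Position 9 '(': depth becomes 4
  Position 10 '(': depth becomes 5
  Position 11 ')': depth becomes 4
  Position 12 ')': depth becomes 3
  Position 13 ')': depth becomes 2
  Position 14 ')': depth becomes 1
  Position 15 ')': depth becomes 0
  Position 16 '(': depth becomes 1
  Position 17 '(': depth becomes 2
  Position 18 '(': depth becomes 3
  Position 19 '(': depth becomes 4
  Position 20 ')': depth becomes 3
  Position 21 '(': depth becomes 4
  Position 22 '(': depth becomes 5
  Position 23 ')': depth becomes 4
  Position 24 ')': depth becomes 3
  Position 25 ')': depth becomes 2
  Position 26 ')': depth becomes 1
  Position 27 ')': depth becomes 0
Maximum depth reached: 5

5


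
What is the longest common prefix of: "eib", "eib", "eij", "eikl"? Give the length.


Words: eib, eib, eij, eikl
  Position 0: all 'e' => match
  Position 1: all 'i' => match
  Position 2: ('b', 'b', 'j', 'k') => mismatch, stop
LCP = "ei" (length 2)

2


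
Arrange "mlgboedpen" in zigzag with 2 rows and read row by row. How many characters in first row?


Zigzag "mlgboedpen" into 2 rows:
Placing characters:
  'm' => row 0
  'l' => row 1
  'g' => row 0
  'b' => row 1
  'o' => row 0
  'e' => row 1
  'd' => row 0
  'p' => row 1
  'e' => row 0
  'n' => row 1
Rows:
  Row 0: "mgode"
  Row 1: "lbepn"
First row length: 5

5


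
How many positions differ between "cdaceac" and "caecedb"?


Comparing "cdaceac" and "caecedb" position by position:
  Position 0: 'c' vs 'c' => same
  Position 1: 'd' vs 'a' => DIFFER
  Position 2: 'a' vs 'e' => DIFFER
  Position 3: 'c' vs 'c' => same
  Position 4: 'e' vs 'e' => same
  Position 5: 'a' vs 'd' => DIFFER
  Position 6: 'c' vs 'b' => DIFFER
Positions that differ: 4

4


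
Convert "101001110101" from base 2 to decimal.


Input: "101001110101" in base 2
Positional expansion:
  Digit '1' (value 1) x 2^11 = 2048
  Digit '0' (value 0) x 2^10 = 0
  Digit '1' (value 1) x 2^9 = 512
  Digit '0' (value 0) x 2^8 = 0
  Digit '0' (value 0) x 2^7 = 0
  Digit '1' (value 1) x 2^6 = 64
  Digit '1' (value 1) x 2^5 = 32
  Digit '1' (value 1) x 2^4 = 16
  Digit '0' (value 0) x 2^3 = 0
  Digit '1' (value 1) x 2^2 = 4
  Digit '0' (value 0) x 2^1 = 0
  Digit '1' (value 1) x 2^0 = 1
Sum = 2677

2677


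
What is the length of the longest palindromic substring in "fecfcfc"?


Input: "fecfcfc"
Checking substrings for palindromes:
  [2:7] "cfcfc" (len 5) => palindrome
  [2:5] "cfc" (len 3) => palindrome
  [3:6] "fcf" (len 3) => palindrome
  [4:7] "cfc" (len 3) => palindrome
Longest palindromic substring: "cfcfc" with length 5

5


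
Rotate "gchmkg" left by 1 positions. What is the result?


Input: "gchmkg", rotate left by 1
First 1 characters: "g"
Remaining characters: "chmkg"
Concatenate remaining + first: "chmkg" + "g" = "chmkgg"

chmkgg


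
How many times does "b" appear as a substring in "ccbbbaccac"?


Searching for "b" in "ccbbbaccac"
Scanning each position:
  Position 0: "c" => no
  Position 1: "c" => no
  Position 2: "b" => MATCH
  Position 3: "b" => MATCH
  Position 4: "b" => MATCH
  Position 5: "a" => no
  Position 6: "c" => no
  Position 7: "c" => no
  Position 8: "a" => no
  Position 9: "c" => no
Total occurrences: 3

3


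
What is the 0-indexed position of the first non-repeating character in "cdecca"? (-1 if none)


Input: cdecca
Character frequencies:
  'a': 1
  'c': 3
  'd': 1
  'e': 1
Scanning left to right for freq == 1:
  Position 0 ('c'): freq=3, skip
  Position 1 ('d'): unique! => answer = 1

1


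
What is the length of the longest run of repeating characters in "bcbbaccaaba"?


Input: "bcbbaccaaba"
Scanning for longest run:
  Position 1 ('c'): new char, reset run to 1
  Position 2 ('b'): new char, reset run to 1
  Position 3 ('b'): continues run of 'b', length=2
  Position 4 ('a'): new char, reset run to 1
  Position 5 ('c'): new char, reset run to 1
  Position 6 ('c'): continues run of 'c', length=2
  Position 7 ('a'): new char, reset run to 1
  Position 8 ('a'): continues run of 'a', length=2
  Position 9 ('b'): new char, reset run to 1
  Position 10 ('a'): new char, reset run to 1
Longest run: 'b' with length 2

2


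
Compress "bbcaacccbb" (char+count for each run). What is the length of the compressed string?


Input: bbcaacccbb
Runs:
  'b' x 2 => "b2"
  'c' x 1 => "c1"
  'a' x 2 => "a2"
  'c' x 3 => "c3"
  'b' x 2 => "b2"
Compressed: "b2c1a2c3b2"
Compressed length: 10

10


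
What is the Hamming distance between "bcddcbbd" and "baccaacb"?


Comparing "bcddcbbd" and "baccaacb" position by position:
  Position 0: 'b' vs 'b' => same
  Position 1: 'c' vs 'a' => differ
  Position 2: 'd' vs 'c' => differ
  Position 3: 'd' vs 'c' => differ
  Position 4: 'c' vs 'a' => differ
  Position 5: 'b' vs 'a' => differ
  Position 6: 'b' vs 'c' => differ
  Position 7: 'd' vs 'b' => differ
Total differences (Hamming distance): 7

7


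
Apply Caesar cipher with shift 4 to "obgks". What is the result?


Caesar cipher: shift "obgks" by 4
  'o' (pos 14) + 4 = pos 18 = 's'
  'b' (pos 1) + 4 = pos 5 = 'f'
  'g' (pos 6) + 4 = pos 10 = 'k'
  'k' (pos 10) + 4 = pos 14 = 'o'
  's' (pos 18) + 4 = pos 22 = 'w'
Result: sfkow

sfkow


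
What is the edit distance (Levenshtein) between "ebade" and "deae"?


Computing edit distance: "ebade" -> "deae"
DP table:
           d    e    a    e
      0    1    2    3    4
  e   1    1    1    2    3
  b   2    2    2    2    3
  a   3    3    3    2    3
  d   4    3    4    3    3
  e   5    4    3    4    3
Edit distance = dp[5][4] = 3

3


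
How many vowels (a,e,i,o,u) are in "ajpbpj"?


Input: ajpbpj
Checking each character:
  'a' at position 0: vowel (running total: 1)
  'j' at position 1: consonant
  'p' at position 2: consonant
  'b' at position 3: consonant
  'p' at position 4: consonant
  'j' at position 5: consonant
Total vowels: 1

1


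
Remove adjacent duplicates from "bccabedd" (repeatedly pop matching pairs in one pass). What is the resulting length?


Input: bccabedd
Stack-based adjacent duplicate removal:
  Read 'b': push. Stack: b
  Read 'c': push. Stack: bc
  Read 'c': matches stack top 'c' => pop. Stack: b
  Read 'a': push. Stack: ba
  Read 'b': push. Stack: bab
  Read 'e': push. Stack: babe
  Read 'd': push. Stack: babed
  Read 'd': matches stack top 'd' => pop. Stack: babe
Final stack: "babe" (length 4)

4


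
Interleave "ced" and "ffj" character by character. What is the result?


Interleaving "ced" and "ffj":
  Position 0: 'c' from first, 'f' from second => "cf"
  Position 1: 'e' from first, 'f' from second => "ef"
  Position 2: 'd' from first, 'j' from second => "dj"
Result: cfefdj

cfefdj


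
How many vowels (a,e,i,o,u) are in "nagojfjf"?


Input: nagojfjf
Checking each character:
  'n' at position 0: consonant
  'a' at position 1: vowel (running total: 1)
  'g' at position 2: consonant
  'o' at position 3: vowel (running total: 2)
  'j' at position 4: consonant
  'f' at position 5: consonant
  'j' at position 6: consonant
  'f' at position 7: consonant
Total vowels: 2

2


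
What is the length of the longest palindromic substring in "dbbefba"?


Input: "dbbefba"
Checking substrings for palindromes:
  [1:3] "bb" (len 2) => palindrome
Longest palindromic substring: "bb" with length 2

2


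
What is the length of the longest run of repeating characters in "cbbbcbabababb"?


Input: "cbbbcbabababb"
Scanning for longest run:
  Position 1 ('b'): new char, reset run to 1
  Position 2 ('b'): continues run of 'b', length=2
  Position 3 ('b'): continues run of 'b', length=3
  Position 4 ('c'): new char, reset run to 1
  Position 5 ('b'): new char, reset run to 1
  Position 6 ('a'): new char, reset run to 1
  Position 7 ('b'): new char, reset run to 1
  Position 8 ('a'): new char, reset run to 1
  Position 9 ('b'): new char, reset run to 1
  Position 10 ('a'): new char, reset run to 1
  Position 11 ('b'): new char, reset run to 1
  Position 12 ('b'): continues run of 'b', length=2
Longest run: 'b' with length 3

3


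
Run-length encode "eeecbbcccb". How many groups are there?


Input: eeecbbcccb
Scanning for consecutive runs:
  Group 1: 'e' x 3 (positions 0-2)
  Group 2: 'c' x 1 (positions 3-3)
  Group 3: 'b' x 2 (positions 4-5)
  Group 4: 'c' x 3 (positions 6-8)
  Group 5: 'b' x 1 (positions 9-9)
Total groups: 5

5


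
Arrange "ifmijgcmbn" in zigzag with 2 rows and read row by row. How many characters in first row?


Zigzag "ifmijgcmbn" into 2 rows:
Placing characters:
  'i' => row 0
  'f' => row 1
  'm' => row 0
  'i' => row 1
  'j' => row 0
  'g' => row 1
  'c' => row 0
  'm' => row 1
  'b' => row 0
  'n' => row 1
Rows:
  Row 0: "imjcb"
  Row 1: "figmn"
First row length: 5

5


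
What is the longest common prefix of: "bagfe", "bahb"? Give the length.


Words: bagfe, bahb
  Position 0: all 'b' => match
  Position 1: all 'a' => match
  Position 2: ('g', 'h') => mismatch, stop
LCP = "ba" (length 2)

2


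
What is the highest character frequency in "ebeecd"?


Input: ebeecd
Character counts:
  'b': 1
  'c': 1
  'd': 1
  'e': 3
Maximum frequency: 3

3


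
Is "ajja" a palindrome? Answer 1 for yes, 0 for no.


Input: ajja
Reversed: ajja
  Compare pos 0 ('a') with pos 3 ('a'): match
  Compare pos 1 ('j') with pos 2 ('j'): match
Result: palindrome

1
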